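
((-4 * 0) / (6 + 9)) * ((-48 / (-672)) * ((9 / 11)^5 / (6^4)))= 0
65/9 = 7.22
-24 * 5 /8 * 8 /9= -40 /3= -13.33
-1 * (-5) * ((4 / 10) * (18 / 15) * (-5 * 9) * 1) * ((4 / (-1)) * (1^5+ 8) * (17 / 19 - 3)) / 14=-584.66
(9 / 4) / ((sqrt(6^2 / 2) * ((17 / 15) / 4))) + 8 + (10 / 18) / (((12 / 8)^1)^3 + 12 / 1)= 45 * sqrt(2) / 34 + 8896 / 1107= 9.91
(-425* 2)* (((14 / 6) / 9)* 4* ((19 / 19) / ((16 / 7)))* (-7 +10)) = -20825 / 18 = -1156.94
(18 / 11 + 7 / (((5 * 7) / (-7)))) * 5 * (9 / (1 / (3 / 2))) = 351 / 22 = 15.95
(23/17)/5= 23/85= 0.27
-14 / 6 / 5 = -7 / 15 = -0.47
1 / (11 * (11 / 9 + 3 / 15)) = 45 / 704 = 0.06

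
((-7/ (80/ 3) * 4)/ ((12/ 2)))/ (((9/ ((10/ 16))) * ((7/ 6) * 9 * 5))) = -1/ 4320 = -0.00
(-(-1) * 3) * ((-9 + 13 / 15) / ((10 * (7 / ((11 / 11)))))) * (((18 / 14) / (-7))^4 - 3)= 1054558362 / 1008840175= 1.05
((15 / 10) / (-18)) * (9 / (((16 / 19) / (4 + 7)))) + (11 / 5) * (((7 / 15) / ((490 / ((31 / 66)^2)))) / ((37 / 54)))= -223274999 / 22792000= -9.80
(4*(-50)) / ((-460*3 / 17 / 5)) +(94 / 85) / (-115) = 360968 / 29325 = 12.31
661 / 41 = 16.12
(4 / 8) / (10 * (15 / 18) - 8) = 3 / 2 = 1.50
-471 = -471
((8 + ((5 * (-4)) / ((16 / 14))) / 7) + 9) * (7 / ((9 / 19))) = 3857 / 18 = 214.28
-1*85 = -85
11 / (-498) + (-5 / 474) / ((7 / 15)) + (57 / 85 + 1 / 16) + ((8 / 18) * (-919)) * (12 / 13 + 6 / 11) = -16044158955733 / 26779312560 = -599.13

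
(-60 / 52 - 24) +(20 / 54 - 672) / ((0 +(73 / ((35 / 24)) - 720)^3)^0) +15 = -239306 / 351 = -681.78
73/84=0.87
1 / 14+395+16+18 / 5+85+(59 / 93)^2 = 302759743 / 605430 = 500.07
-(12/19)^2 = -144/361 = -0.40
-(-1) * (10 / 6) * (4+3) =35 / 3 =11.67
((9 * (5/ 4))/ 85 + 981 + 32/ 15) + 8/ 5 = 984.87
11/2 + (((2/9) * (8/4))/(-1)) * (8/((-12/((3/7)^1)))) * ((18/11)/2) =863/154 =5.60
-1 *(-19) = 19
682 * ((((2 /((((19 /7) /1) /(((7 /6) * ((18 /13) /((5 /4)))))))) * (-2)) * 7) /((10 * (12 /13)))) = -467852 /475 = -984.95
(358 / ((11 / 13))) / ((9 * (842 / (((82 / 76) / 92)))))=95407 / 145709784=0.00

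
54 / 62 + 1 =58 / 31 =1.87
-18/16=-1.12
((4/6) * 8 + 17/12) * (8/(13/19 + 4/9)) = 9234/193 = 47.84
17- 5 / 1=12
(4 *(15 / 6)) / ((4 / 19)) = 95 / 2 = 47.50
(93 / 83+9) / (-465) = -56 / 2573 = -0.02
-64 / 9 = -7.11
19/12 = 1.58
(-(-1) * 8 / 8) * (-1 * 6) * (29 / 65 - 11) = 4116 / 65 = 63.32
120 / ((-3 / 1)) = -40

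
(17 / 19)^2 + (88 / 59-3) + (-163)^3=-92240595431 / 21299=-4330747.71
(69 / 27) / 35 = 23 / 315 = 0.07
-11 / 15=-0.73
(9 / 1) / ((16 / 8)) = 9 / 2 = 4.50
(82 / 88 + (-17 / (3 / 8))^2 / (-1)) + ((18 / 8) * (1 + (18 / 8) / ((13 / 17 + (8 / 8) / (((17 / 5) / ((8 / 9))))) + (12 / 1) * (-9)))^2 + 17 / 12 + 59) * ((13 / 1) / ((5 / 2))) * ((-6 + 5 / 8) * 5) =-10798.76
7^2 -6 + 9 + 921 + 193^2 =38222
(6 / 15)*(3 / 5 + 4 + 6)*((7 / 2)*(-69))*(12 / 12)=-25599 / 25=-1023.96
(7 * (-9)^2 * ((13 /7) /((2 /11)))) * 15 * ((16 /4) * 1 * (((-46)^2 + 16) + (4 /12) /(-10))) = 740837097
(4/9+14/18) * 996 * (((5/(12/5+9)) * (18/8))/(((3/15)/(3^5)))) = 27732375/19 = 1459598.68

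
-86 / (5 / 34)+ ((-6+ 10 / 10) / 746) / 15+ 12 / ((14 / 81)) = -40369079 / 78330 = -515.37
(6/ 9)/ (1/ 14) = 28/ 3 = 9.33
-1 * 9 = -9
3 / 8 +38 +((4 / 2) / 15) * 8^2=5629 / 120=46.91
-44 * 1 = -44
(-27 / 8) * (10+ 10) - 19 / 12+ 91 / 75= -6787 / 100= -67.87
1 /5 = 0.20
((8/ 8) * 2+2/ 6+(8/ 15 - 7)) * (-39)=806/ 5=161.20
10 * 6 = 60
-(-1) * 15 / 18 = 5 / 6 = 0.83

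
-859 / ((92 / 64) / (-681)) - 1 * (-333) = 9367323 / 23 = 407274.91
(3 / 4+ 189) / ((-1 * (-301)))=759 / 1204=0.63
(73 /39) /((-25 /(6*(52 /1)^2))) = -30368 /25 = -1214.72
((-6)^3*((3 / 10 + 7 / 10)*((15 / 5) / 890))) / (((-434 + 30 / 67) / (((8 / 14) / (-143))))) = -10854 / 1617410795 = -0.00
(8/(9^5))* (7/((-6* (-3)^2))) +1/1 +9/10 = 30291857/15943230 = 1.90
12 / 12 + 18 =19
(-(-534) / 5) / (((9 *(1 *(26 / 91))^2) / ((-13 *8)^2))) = 23584288 / 15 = 1572285.87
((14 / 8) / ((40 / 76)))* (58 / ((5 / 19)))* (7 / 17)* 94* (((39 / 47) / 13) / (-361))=-4263 / 850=-5.02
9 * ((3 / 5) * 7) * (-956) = -180684 / 5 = -36136.80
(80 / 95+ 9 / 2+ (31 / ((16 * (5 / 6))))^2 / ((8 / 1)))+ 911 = 223018731 / 243200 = 917.02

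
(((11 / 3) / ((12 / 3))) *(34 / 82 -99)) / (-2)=22231 / 492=45.18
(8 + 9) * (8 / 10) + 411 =2123 / 5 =424.60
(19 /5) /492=19 /2460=0.01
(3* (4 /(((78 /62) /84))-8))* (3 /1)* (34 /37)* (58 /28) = 4438.32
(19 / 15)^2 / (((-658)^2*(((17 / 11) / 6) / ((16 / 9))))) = 31768 / 1242065475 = 0.00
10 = 10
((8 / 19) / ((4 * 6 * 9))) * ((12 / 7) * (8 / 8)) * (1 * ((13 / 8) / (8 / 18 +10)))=13 / 25004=0.00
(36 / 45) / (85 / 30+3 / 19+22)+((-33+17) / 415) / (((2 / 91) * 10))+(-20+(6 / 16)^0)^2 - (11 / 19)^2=769394030644 / 2134114675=360.52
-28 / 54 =-14 / 27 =-0.52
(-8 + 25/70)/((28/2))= -107/196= -0.55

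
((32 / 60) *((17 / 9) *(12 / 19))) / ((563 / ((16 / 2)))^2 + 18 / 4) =34816 / 271254735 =0.00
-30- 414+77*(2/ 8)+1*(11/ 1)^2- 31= -1339/ 4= -334.75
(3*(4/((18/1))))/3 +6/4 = 31/18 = 1.72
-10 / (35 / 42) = -12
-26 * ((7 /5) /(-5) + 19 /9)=-10712 /225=-47.61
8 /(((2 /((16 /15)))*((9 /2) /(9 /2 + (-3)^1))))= 64 /45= 1.42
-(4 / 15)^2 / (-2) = 8 / 225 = 0.04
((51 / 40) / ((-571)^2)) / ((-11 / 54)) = -1377 / 71729020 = -0.00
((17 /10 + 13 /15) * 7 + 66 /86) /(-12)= -24167 /15480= -1.56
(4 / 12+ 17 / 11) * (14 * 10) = 8680 / 33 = 263.03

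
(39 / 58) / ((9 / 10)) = 65 / 87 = 0.75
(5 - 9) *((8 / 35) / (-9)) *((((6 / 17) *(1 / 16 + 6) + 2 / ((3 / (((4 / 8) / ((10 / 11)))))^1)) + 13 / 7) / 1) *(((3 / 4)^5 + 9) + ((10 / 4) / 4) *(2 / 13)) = 7741954817 / 1871251200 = 4.14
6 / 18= 1 / 3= 0.33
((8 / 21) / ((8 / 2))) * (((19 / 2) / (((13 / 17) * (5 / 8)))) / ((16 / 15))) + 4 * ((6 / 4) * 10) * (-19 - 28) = -512917 / 182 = -2818.23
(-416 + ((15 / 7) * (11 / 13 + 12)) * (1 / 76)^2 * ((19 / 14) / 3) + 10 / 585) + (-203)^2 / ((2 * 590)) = -391830709931 / 1028270880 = -381.06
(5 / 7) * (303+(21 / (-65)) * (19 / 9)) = 58952 / 273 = 215.94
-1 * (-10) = 10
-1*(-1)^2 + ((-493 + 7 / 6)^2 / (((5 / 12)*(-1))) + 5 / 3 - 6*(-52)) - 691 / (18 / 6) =-8707166 / 15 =-580477.73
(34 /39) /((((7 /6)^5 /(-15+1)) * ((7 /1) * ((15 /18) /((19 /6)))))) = -3348864 /1092455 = -3.07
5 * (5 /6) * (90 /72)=125 /24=5.21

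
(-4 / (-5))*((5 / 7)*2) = 8 / 7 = 1.14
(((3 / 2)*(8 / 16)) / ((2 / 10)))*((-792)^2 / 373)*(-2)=-4704480 / 373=-12612.55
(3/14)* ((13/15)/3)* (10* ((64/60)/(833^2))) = 208/218575035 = 0.00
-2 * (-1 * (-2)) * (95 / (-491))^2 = -36100 / 241081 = -0.15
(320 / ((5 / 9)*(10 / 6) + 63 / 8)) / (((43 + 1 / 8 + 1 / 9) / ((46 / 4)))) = 57231360 / 5917813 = 9.67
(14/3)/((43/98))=1372/129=10.64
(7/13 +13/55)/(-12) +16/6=3721/1430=2.60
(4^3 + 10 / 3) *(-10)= -673.33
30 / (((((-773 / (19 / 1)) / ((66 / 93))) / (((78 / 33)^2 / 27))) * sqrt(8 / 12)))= -128440 * sqrt(6) / 2372337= -0.13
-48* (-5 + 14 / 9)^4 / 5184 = -923521 / 708588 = -1.30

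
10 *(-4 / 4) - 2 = -12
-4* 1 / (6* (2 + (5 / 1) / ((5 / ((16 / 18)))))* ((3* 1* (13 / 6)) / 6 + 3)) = -36 / 637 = -0.06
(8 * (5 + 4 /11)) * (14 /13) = 6608 /143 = 46.21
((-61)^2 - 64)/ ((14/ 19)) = 4963.07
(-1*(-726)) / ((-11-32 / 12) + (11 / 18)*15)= -484 / 3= -161.33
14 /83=0.17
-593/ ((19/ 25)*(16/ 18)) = -133425/ 152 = -877.80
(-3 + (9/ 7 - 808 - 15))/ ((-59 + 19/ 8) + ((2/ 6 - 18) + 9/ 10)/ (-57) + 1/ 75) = 197436600/ 13482413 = 14.64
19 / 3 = 6.33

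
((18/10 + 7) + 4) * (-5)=-64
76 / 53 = 1.43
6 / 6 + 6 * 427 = 2563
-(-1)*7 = 7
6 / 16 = 3 / 8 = 0.38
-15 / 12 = -5 / 4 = -1.25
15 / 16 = 0.94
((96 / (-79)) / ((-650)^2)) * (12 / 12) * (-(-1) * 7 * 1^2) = -168 / 8344375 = -0.00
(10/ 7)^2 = 100/ 49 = 2.04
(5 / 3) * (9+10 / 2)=70 / 3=23.33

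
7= 7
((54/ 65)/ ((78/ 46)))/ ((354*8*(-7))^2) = 23/ 18448743040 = 0.00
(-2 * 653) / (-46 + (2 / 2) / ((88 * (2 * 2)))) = 28.39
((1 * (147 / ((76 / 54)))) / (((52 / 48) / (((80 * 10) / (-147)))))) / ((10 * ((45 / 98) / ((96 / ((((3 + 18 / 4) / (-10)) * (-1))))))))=-3612672 / 247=-14626.20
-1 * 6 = -6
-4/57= -0.07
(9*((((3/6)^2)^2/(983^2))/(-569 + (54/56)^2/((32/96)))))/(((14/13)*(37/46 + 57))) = -18837/1140563116260959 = -0.00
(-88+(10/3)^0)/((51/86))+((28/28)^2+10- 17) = -152.71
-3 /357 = -1 /119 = -0.01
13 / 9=1.44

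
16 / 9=1.78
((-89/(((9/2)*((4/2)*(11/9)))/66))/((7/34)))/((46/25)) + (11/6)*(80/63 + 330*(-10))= -32416880/4347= -7457.30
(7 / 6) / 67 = 0.02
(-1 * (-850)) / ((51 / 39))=650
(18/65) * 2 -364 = -23624/65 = -363.45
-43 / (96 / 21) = -301 / 32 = -9.41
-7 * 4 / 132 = -7 / 33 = -0.21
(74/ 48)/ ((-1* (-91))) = 37/ 2184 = 0.02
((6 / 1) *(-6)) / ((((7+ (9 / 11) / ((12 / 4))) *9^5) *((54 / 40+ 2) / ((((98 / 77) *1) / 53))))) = -14 / 23298111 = -0.00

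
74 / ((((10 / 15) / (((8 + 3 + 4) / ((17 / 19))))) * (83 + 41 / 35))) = 22.11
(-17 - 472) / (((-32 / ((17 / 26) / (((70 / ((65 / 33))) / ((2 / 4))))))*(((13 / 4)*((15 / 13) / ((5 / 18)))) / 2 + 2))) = 2771 / 172480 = 0.02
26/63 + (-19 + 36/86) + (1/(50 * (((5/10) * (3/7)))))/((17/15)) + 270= 58006898/230265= 251.91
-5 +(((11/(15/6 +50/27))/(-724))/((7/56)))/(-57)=-4040429/808165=-5.00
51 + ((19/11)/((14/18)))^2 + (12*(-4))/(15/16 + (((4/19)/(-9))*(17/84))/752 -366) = 163844148325812/2922482582173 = 56.06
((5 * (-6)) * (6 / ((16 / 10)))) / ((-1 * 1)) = 225 / 2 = 112.50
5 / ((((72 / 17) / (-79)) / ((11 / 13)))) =-73865 / 936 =-78.92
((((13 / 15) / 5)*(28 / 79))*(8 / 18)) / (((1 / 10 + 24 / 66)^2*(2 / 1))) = 352352 / 5547933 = 0.06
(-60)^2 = 3600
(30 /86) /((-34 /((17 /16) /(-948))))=5 /434816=0.00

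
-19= -19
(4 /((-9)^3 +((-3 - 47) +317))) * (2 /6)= -2 /693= -0.00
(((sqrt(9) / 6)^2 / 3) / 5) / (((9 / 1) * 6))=1 / 3240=0.00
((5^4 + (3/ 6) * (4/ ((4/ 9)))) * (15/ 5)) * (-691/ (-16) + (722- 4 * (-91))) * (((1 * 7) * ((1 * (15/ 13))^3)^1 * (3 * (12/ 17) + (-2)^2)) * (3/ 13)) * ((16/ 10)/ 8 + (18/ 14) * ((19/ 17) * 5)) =138184094475/ 578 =239072827.81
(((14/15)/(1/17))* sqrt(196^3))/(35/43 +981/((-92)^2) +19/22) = 2614555465984/107702955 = 24275.61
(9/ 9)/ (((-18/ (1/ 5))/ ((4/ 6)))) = -1/ 135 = -0.01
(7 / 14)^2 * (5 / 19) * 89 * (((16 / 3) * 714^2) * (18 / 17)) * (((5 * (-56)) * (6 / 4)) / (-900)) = 149460192 / 19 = 7866325.89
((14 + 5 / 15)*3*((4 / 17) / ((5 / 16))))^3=20842283008 / 614125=33938.18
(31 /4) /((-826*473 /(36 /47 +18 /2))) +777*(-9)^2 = 4622799670659 /73451224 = 62937.00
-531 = -531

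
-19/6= -3.17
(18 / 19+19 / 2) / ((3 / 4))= 794 / 57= 13.93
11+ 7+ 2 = 20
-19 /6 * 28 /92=-133 /138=-0.96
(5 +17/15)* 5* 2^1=184/3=61.33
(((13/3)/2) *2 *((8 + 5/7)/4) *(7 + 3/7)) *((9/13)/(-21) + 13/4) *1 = 928603/4116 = 225.61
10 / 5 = 2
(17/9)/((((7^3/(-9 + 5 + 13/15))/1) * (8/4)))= -799/92610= -0.01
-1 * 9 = -9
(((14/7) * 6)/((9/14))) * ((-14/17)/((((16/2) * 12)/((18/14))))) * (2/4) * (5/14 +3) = -47/136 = -0.35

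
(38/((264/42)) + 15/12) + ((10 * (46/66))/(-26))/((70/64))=7699/1092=7.05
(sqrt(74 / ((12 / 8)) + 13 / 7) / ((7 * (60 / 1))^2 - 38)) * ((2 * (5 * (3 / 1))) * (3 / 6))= 25 * sqrt(903) / 1234534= 0.00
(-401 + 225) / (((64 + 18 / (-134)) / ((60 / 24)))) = -2680 / 389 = -6.89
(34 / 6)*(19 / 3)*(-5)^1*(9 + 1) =-16150 / 9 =-1794.44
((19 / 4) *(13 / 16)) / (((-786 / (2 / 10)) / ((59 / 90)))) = -14573 / 22636800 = -0.00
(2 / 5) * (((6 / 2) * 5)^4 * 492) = 9963000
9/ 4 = 2.25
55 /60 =11 /12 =0.92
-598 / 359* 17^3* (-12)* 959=33810204792 / 359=94178843.43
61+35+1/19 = 1825/19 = 96.05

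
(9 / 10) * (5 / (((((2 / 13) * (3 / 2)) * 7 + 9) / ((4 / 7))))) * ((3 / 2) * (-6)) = -351 / 161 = -2.18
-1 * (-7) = 7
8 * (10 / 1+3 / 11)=904 / 11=82.18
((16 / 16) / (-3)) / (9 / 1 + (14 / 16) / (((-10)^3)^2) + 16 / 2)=-8000000 / 408000021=-0.02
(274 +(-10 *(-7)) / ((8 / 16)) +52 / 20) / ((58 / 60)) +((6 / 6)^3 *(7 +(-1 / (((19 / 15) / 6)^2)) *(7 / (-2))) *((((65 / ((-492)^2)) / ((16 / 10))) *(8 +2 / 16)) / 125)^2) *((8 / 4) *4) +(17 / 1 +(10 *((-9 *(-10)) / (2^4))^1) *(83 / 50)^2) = 4734453521333011193393 / 7851914836800307200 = 602.97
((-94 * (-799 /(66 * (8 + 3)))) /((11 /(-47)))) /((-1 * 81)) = 5.46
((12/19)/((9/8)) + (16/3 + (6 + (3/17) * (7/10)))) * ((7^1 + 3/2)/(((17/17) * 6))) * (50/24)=194095/5472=35.47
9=9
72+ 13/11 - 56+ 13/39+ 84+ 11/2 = 7063/66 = 107.02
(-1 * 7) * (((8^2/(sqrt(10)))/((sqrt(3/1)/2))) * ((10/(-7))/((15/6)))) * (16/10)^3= 131072 * sqrt(30)/1875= 382.89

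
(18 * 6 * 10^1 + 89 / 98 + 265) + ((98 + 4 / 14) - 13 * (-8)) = 151723 / 98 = 1548.19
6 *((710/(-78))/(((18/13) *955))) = -71/1719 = -0.04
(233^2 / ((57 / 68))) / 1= 3691652 / 57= 64765.82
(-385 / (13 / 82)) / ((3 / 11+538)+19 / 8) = -2778160 / 618501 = -4.49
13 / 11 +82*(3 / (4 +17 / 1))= 993 / 77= 12.90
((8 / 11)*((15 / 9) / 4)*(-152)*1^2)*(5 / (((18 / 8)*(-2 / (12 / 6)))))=30400 / 297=102.36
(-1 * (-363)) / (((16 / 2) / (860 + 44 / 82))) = 6403683 / 164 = 39046.85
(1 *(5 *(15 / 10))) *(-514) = -3855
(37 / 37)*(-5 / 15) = -1 / 3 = -0.33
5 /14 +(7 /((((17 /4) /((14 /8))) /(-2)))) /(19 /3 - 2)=-3011 /3094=-0.97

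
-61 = -61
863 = 863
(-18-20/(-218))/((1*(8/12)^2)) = -4392/109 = -40.29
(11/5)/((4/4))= 11/5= 2.20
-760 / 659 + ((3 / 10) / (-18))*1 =-46259 / 39540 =-1.17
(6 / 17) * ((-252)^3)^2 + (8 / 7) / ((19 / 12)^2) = 3882931570658765952 / 42959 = 90386917075787.75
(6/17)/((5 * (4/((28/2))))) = 0.25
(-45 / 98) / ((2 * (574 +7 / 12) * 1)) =-27 / 67571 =-0.00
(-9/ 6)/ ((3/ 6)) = -3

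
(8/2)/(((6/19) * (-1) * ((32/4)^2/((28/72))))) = -133/1728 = -0.08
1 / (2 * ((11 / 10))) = 5 / 11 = 0.45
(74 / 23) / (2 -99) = -74 / 2231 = -0.03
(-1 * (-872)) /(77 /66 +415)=5232 /2497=2.10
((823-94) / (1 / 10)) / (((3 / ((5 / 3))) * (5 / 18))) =14580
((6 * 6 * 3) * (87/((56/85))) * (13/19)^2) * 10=168716925/2527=66765.70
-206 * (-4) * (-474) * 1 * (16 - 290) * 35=3745623840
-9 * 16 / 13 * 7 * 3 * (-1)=3024 / 13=232.62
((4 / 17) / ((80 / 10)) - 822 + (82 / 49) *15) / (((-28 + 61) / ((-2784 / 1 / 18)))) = 307999256 / 82467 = 3734.82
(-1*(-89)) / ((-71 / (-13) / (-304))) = -351728 / 71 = -4953.92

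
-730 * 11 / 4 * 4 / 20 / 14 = -803 / 28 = -28.68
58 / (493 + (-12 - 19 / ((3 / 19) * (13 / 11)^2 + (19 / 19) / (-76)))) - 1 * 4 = -2859566 / 742543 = -3.85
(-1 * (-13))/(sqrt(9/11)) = 13 * sqrt(11)/3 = 14.37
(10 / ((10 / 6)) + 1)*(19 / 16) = 133 / 16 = 8.31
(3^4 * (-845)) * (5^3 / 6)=-2851875 / 2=-1425937.50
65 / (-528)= -65 / 528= -0.12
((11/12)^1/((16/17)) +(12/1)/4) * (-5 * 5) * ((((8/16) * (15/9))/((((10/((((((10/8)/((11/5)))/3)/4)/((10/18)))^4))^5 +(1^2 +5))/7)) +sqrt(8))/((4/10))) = -95375 * sqrt(2)/192-39467102656345367431640625/6662593241248421749218917786850745610317255880192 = -702.50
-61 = -61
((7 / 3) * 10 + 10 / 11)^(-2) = 0.00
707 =707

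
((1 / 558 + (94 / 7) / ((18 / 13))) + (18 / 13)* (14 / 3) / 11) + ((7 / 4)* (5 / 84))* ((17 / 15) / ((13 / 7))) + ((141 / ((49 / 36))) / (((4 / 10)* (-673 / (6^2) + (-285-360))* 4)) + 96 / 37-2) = 99992232373585 / 9217379227056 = 10.85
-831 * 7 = -5817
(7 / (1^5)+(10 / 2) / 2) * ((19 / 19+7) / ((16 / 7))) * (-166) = -11039 / 2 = -5519.50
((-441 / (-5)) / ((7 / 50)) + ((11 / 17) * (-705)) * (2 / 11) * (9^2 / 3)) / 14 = -13680 / 119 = -114.96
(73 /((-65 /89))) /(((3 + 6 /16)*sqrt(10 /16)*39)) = -103952*sqrt(10) /342225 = -0.96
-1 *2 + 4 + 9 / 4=17 / 4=4.25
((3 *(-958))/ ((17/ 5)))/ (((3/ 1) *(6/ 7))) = -16765/ 51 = -328.73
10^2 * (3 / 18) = 50 / 3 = 16.67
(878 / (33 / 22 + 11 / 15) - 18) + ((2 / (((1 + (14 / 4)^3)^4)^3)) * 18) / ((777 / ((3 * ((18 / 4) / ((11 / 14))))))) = 441627794635168461744282515389660546 / 1177252416668906140561219646860149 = 375.13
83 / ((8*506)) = 83 / 4048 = 0.02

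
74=74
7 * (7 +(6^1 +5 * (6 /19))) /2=1939 /38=51.03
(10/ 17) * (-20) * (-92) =18400/ 17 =1082.35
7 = 7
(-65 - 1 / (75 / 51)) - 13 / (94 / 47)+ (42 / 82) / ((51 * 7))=-2515423 / 34850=-72.18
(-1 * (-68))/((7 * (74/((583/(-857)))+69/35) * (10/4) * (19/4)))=-317152/41408657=-0.01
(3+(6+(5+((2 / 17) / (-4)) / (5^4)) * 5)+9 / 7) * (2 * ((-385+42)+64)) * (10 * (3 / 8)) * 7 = -878634891 / 1700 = -516844.05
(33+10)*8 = 344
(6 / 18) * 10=10 / 3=3.33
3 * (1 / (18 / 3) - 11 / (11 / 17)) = -101 / 2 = -50.50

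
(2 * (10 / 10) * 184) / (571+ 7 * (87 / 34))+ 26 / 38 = 498027 / 380437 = 1.31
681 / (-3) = -227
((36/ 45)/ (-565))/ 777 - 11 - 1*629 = -1404816004/ 2195025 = -640.00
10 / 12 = 5 / 6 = 0.83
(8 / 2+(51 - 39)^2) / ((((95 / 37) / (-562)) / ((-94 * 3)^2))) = -244736064288 / 95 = -2576169097.77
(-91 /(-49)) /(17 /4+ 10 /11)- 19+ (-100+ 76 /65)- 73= -19672776 /103285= -190.47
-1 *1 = -1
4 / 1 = 4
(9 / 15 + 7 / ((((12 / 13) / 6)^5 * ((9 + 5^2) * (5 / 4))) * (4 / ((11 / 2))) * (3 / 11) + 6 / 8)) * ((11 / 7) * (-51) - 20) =-4692797657077 / 4721847165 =-993.85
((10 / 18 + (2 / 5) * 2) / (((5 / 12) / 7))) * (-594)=-338184 / 25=-13527.36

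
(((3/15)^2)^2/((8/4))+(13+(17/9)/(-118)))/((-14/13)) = -28010632/2323125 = -12.06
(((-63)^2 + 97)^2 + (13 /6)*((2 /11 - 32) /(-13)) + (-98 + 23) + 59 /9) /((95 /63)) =602993629 /55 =10963520.53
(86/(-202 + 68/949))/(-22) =40807/2107930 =0.02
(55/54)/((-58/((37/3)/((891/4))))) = -185/190269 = -0.00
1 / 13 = 0.08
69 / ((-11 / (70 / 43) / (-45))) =459.51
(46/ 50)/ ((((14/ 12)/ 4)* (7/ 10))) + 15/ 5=1839/ 245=7.51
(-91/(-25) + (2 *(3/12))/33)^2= 36372961/2722500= 13.36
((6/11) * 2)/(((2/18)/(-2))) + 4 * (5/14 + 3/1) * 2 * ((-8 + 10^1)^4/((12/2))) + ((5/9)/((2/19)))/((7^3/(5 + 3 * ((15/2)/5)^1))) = 7080559/135828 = 52.13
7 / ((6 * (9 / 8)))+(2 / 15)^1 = 158 / 135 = 1.17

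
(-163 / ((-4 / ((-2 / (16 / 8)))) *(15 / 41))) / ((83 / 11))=-73513 / 4980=-14.76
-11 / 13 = -0.85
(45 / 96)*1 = 15 / 32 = 0.47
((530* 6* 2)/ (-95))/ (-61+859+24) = -212/ 2603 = -0.08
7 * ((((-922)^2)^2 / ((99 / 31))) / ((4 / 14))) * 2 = 1097694423918064 / 99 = 11087822463818.83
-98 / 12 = -49 / 6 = -8.17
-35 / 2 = -17.50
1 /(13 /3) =3 /13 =0.23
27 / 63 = 3 / 7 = 0.43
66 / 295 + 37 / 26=12631 / 7670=1.65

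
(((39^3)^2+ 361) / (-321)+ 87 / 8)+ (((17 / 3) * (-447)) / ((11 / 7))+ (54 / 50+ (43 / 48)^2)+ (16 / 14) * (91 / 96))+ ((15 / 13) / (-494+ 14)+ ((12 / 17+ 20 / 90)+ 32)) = -18251281751739371 / 1664748800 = -10963384.84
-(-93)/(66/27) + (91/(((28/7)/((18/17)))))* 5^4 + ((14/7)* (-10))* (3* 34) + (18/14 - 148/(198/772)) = 146996576/11781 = 12477.43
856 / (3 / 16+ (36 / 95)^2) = 123606400 / 47811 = 2585.31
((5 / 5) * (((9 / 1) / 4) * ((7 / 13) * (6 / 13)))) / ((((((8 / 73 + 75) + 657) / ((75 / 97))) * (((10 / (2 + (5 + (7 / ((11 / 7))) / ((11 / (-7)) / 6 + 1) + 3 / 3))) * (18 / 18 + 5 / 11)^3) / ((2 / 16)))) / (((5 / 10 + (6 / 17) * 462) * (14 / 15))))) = 155511914618907 / 30258537973940224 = 0.01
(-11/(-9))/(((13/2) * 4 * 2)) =11/468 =0.02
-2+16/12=-2/3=-0.67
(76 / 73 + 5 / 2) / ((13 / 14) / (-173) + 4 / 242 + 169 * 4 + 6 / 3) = 75756527 / 14505049411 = 0.01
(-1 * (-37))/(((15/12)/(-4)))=-592/5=-118.40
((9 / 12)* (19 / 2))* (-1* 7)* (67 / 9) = -8911 / 24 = -371.29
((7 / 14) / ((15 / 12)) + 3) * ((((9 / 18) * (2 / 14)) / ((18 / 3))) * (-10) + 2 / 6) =51 / 70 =0.73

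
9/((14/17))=153/14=10.93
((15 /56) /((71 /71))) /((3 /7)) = 5 /8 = 0.62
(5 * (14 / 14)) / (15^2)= 1 / 45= 0.02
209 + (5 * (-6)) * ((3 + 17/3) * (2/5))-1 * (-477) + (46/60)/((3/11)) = 52633/90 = 584.81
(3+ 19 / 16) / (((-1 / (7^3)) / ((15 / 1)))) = -344715 / 16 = -21544.69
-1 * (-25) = 25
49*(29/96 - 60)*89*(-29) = 724793839/96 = 7549935.82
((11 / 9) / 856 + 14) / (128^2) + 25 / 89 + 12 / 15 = 60760944431 / 56168939520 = 1.08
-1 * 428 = -428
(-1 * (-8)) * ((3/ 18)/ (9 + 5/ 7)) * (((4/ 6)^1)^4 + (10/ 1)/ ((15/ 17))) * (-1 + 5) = 26152/ 4131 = 6.33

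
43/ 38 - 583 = -22111/ 38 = -581.87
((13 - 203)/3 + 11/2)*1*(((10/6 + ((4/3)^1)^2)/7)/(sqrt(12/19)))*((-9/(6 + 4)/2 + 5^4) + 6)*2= -135656527*sqrt(57)/22680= -45158.04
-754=-754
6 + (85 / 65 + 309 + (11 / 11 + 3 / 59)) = 317.36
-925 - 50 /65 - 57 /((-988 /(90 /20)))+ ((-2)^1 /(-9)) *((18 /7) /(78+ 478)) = -93654065 /101192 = -925.51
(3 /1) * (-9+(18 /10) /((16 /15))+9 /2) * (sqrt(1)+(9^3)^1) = -49275 /8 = -6159.38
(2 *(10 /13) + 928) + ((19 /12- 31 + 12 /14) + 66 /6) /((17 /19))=16891627 /18564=909.91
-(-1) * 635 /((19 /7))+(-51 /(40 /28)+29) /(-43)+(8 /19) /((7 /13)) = 13433081 /57190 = 234.89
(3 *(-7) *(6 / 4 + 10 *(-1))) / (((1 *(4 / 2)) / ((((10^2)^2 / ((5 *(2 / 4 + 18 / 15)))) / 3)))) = 35000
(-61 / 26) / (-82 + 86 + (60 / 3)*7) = -61 / 3744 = -0.02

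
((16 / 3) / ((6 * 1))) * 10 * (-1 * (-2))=160 / 9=17.78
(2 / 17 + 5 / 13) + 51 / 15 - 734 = -730.10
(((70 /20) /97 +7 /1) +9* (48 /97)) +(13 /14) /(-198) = 3088133 /268884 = 11.49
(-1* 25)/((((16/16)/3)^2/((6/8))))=-675/4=-168.75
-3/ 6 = -1/ 2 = -0.50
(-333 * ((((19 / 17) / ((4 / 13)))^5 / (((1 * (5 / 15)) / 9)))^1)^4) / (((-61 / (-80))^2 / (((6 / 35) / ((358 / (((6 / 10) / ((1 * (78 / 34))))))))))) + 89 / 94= -1371242027858190788894570891152427702029331813974613472413 / 225008003609900403202442530291769428410368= -6094192232537348.86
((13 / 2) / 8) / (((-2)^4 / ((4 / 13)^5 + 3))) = 1114903 / 7311616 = 0.15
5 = 5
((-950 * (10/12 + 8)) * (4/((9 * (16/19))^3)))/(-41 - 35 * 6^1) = 172675325/562111488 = 0.31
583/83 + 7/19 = 11658/1577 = 7.39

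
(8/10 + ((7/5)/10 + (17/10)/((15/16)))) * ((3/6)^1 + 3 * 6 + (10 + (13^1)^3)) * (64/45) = 29412208/3375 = 8714.73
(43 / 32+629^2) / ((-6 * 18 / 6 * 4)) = -4220185 / 768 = -5495.03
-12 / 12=-1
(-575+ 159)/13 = -32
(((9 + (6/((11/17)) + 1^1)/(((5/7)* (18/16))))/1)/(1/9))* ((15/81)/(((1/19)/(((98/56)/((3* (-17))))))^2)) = 190740487/12359952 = 15.43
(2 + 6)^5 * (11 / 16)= 22528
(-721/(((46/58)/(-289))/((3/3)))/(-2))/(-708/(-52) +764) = -78555113/465014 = -168.93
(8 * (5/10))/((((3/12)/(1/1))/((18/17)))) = 288/17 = 16.94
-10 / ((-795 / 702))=468 / 53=8.83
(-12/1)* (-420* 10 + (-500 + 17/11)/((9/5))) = 1772860/33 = 53723.03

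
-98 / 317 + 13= 12.69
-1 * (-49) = 49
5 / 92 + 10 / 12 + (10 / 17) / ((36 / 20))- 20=-264425 / 14076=-18.79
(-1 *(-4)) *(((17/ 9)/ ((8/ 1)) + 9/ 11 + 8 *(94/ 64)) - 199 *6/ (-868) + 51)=11202073/ 42966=260.72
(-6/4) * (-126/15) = 63/5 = 12.60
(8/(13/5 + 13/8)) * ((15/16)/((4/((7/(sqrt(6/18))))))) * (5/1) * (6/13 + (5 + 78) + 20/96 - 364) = -76530125 * sqrt(3)/17576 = -7541.77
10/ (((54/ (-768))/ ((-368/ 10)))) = 5233.78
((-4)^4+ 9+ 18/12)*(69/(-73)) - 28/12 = -111353/438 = -254.23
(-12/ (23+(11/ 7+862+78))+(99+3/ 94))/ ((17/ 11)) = 86413899/ 1348712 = 64.07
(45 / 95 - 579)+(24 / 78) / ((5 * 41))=-29293604 / 50635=-578.52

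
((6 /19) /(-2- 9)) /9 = -2 /627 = -0.00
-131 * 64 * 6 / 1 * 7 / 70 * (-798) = 20071296 / 5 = 4014259.20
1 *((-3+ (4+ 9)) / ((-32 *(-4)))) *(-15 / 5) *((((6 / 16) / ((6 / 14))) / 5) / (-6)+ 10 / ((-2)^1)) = 1207 / 1024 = 1.18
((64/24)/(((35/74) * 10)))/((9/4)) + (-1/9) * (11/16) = 0.17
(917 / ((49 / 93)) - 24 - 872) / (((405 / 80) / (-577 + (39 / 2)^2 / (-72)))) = -97124.92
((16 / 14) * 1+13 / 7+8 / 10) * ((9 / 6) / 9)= 19 / 30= 0.63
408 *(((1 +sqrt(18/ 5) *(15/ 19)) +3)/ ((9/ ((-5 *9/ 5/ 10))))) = -816/ 5-1836 *sqrt(10)/ 95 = -224.32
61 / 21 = 2.90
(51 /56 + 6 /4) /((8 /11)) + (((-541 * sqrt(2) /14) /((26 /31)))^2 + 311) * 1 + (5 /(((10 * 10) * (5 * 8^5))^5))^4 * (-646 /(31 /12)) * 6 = 227407947892254557964847062157030874233926022268435153566759054379681465361401982344990870732799999999999999999999999999999999999999999999999975927133 /49870447399215913552480598556257236204307890205991378864007401551648385795931427877525913600000000000000000000000000000000000000000000000000000000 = 4559.97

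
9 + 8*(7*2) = 121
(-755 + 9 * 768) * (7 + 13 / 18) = 855823 / 18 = 47545.72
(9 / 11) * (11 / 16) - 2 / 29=229 / 464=0.49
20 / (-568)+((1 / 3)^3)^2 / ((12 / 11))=-0.03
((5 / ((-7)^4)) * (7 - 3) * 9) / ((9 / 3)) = 60 / 2401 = 0.02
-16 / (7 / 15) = -240 / 7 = -34.29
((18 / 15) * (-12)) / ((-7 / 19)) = 1368 / 35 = 39.09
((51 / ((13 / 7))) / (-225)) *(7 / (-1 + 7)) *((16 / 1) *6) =-13328 / 975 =-13.67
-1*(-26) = 26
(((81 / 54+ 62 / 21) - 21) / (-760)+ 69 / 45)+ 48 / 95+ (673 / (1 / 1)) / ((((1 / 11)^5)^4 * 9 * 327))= 4817374343713481109150302147 / 31313520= 153843271012440668093.22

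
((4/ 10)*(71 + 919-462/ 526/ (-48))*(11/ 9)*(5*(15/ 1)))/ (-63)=-229129835/ 397656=-576.20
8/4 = 2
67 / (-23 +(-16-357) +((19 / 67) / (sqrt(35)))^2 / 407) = -4284368935 / 25322538419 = -0.17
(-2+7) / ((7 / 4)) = 20 / 7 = 2.86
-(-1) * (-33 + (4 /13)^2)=-5561 /169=-32.91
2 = 2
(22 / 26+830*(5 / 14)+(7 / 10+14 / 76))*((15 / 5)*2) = 15465504 / 8645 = 1788.95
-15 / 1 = -15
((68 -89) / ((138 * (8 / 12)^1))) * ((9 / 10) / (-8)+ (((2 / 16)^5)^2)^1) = 12683575191 / 493921239040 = 0.03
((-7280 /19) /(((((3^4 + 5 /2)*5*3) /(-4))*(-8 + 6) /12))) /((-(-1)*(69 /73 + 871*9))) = -425152 /453989667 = -0.00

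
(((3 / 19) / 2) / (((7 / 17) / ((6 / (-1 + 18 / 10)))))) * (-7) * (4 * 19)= -765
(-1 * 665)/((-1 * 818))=665/818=0.81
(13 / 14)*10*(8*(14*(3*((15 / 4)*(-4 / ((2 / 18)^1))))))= -421200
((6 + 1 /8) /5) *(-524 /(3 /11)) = -70609 /30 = -2353.63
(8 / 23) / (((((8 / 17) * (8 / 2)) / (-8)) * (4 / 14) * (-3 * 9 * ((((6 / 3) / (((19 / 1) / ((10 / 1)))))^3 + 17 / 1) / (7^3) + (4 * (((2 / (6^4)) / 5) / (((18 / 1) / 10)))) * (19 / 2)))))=30236090724 / 9384976373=3.22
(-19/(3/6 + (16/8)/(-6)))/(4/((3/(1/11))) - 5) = 3762/161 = 23.37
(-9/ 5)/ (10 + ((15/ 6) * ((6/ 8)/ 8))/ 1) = -0.18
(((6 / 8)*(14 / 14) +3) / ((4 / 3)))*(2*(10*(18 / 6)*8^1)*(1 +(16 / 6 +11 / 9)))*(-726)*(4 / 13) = -19166400 / 13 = -1474338.46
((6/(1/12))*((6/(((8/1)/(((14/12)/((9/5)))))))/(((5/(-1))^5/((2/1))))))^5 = -537824/95367431640625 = -0.00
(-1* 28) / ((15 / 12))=-112 / 5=-22.40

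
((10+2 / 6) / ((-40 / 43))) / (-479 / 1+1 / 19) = 25327 / 1092000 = 0.02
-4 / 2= -2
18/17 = 1.06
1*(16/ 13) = 16/ 13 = 1.23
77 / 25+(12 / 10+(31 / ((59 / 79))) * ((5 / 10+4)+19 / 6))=322.51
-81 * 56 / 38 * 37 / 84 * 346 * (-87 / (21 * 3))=25122.72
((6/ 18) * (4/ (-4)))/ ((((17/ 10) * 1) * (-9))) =10/ 459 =0.02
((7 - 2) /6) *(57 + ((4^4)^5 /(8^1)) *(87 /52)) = 4982162064595 /26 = 191621617869.04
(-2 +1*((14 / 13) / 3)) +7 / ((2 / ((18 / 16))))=1433 / 624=2.30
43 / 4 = 10.75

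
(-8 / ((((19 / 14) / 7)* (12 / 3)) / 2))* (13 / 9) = -5096 / 171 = -29.80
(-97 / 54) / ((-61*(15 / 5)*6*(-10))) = -97 / 592920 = -0.00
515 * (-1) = -515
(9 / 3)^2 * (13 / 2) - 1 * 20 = 77 / 2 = 38.50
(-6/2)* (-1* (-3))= -9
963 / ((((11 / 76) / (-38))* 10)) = -25283.13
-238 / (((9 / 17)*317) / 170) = -241.09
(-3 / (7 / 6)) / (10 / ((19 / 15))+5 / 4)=-1368 / 4865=-0.28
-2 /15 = -0.13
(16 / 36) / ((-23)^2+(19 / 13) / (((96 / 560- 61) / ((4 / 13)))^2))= 39832849108 / 47411052002397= 0.00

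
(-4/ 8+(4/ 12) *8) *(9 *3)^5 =62178597/ 2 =31089298.50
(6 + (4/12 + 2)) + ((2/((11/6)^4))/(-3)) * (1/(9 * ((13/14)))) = 8.33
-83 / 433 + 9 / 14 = 2735 / 6062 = 0.45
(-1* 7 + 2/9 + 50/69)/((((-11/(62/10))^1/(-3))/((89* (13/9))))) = -44941351/34155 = -1315.81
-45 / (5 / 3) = -27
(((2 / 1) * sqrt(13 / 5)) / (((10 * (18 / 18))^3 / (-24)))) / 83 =-0.00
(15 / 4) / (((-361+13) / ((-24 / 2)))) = 15 / 116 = 0.13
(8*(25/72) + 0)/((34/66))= 275/51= 5.39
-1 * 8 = -8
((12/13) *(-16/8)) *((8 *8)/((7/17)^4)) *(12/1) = -1539459072/31213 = -49321.09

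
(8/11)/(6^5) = 1/10692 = 0.00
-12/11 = -1.09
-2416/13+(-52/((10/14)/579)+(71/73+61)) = -200595224/4745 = -42275.07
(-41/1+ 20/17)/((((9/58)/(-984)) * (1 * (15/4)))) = 51516992/765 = 67342.47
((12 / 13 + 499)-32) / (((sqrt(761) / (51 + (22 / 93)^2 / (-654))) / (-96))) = -28077012283936 * sqrt(761) / 9326536713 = -83046.78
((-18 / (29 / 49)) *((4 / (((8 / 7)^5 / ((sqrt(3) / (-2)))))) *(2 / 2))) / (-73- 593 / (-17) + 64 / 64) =-1.46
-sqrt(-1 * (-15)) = -sqrt(15) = -3.87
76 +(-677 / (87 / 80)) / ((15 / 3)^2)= 22228 / 435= 51.10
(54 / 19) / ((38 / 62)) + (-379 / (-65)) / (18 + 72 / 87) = 63378011 / 12811890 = 4.95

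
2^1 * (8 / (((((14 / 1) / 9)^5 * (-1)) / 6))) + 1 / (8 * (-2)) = -2851159 / 268912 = -10.60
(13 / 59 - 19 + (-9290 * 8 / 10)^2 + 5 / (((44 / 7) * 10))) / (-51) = -95592690239 / 88264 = -1083031.48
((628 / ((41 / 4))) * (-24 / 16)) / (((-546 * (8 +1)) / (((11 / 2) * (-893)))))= -3084422 / 33579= -91.86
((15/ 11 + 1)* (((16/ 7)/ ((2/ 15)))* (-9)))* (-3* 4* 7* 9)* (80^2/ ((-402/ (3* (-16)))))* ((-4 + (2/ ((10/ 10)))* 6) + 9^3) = 155271168000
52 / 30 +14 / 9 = 148 / 45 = 3.29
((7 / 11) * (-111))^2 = 603729 / 121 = 4989.50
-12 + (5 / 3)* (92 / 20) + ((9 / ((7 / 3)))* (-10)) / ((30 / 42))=-175 / 3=-58.33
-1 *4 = -4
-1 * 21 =-21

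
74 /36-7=-89 /18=-4.94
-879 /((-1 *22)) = 879 /22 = 39.95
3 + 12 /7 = 33 /7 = 4.71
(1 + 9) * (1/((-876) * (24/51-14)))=17/20148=0.00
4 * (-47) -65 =-253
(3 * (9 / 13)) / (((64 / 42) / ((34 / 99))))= 1071 / 2288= 0.47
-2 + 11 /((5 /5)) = 9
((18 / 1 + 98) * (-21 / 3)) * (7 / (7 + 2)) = -5684 / 9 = -631.56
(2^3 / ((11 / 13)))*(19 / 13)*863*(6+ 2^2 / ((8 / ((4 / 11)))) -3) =4591160 / 121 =37943.47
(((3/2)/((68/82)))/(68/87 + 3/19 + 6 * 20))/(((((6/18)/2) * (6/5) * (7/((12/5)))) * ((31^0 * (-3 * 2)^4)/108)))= 203319/95158588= 0.00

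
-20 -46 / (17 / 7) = -662 / 17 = -38.94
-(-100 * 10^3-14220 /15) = 100948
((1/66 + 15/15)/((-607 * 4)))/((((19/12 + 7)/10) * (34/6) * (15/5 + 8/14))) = -1407/58457135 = -0.00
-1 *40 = -40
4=4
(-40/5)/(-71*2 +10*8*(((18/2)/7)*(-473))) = 28/170777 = 0.00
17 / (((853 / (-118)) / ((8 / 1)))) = -16048 / 853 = -18.81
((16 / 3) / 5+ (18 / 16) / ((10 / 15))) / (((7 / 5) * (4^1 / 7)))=661 / 192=3.44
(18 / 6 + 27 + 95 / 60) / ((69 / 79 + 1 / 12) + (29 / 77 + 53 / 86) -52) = -99134651 / 157099429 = -0.63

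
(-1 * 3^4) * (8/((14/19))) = -6156/7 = -879.43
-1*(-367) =367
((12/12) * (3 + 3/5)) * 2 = 36/5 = 7.20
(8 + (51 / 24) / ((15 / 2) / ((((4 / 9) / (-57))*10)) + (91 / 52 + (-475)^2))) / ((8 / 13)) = 187641649 / 14433956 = 13.00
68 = 68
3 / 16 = 0.19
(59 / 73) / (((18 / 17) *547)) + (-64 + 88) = 17251195 / 718758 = 24.00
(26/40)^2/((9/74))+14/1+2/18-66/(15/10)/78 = 132763/7800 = 17.02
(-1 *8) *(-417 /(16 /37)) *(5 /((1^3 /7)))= 540015 /2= 270007.50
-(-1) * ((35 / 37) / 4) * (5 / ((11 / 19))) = 3325 / 1628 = 2.04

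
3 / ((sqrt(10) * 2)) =0.47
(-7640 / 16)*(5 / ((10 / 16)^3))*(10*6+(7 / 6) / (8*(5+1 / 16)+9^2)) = -2139053312 / 3645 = -586845.90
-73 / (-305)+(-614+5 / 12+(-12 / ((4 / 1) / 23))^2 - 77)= 4070.66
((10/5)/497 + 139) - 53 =86.00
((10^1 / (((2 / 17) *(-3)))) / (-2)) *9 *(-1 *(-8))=1020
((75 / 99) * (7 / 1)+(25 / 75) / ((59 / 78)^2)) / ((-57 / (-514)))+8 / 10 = 1763765474 / 32738805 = 53.87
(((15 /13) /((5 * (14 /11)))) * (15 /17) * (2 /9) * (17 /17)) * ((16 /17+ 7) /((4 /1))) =7425 /105196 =0.07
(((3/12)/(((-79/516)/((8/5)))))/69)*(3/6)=-172/9085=-0.02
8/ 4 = 2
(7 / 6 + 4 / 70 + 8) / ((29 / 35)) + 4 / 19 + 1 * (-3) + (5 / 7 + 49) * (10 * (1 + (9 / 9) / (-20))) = 11122703 / 23142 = 480.63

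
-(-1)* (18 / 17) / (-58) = -9 / 493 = -0.02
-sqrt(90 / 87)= -sqrt(870) / 29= -1.02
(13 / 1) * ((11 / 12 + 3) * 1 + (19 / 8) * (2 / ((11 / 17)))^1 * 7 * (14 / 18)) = 112957 / 198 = 570.49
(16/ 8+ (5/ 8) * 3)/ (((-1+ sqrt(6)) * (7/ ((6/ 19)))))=0.12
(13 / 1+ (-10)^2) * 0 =0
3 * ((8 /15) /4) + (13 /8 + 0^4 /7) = 81 /40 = 2.02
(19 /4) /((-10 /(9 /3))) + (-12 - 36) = -1977 /40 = -49.42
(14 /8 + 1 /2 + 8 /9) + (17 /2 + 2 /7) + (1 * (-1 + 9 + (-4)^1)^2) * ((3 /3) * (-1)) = -1027 /252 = -4.08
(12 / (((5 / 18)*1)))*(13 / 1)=2808 / 5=561.60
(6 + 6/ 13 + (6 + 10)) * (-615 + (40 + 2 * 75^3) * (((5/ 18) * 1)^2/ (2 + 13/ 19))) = 28516573270/ 53703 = 531005.22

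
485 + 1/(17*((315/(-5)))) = 519434/1071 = 485.00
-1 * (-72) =72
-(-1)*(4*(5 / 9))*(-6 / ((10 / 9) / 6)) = -72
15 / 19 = 0.79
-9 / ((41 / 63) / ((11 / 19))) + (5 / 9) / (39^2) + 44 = 383829766 / 10663731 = 35.99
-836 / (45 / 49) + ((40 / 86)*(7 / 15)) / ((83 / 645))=-3393712 / 3735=-908.62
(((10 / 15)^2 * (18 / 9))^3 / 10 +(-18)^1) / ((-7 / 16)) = 1045664 / 25515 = 40.98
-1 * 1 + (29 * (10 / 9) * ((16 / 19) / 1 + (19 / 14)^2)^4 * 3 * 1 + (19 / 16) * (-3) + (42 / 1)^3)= 22819392931390543465 / 288489458350464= 79099.57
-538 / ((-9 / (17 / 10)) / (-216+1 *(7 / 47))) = -9278617 / 423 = -21935.26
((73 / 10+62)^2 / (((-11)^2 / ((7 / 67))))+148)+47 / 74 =37874621 / 247900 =152.78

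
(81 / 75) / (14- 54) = -27 / 1000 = -0.03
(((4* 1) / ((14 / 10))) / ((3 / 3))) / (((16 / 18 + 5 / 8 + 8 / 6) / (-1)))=-288 / 287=-1.00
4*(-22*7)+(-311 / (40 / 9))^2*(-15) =-23700323 / 320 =-74063.51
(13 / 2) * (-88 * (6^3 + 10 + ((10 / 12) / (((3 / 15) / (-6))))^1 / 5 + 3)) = -128128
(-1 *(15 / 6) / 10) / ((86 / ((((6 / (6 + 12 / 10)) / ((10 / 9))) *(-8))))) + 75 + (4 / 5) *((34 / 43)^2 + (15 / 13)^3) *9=7359131973 / 81245060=90.58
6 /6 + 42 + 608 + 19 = 670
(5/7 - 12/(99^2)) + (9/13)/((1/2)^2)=1035275/297297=3.48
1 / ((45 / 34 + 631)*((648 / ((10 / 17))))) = 5 / 3482838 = 0.00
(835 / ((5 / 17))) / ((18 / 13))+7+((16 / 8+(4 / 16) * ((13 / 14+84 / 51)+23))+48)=18110891 / 8568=2113.78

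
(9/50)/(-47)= -9/2350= -0.00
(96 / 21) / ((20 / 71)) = 16.23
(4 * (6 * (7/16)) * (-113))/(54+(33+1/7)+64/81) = -1345491/99716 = -13.49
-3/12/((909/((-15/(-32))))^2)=-25/376049664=-0.00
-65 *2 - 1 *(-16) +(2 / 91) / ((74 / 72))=-383766 / 3367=-113.98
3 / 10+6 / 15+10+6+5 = 217 / 10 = 21.70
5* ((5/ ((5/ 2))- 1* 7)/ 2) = -25/ 2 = -12.50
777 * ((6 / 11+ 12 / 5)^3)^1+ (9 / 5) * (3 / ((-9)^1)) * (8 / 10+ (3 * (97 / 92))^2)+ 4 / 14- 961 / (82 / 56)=7756856917077753 / 404152826000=19192.88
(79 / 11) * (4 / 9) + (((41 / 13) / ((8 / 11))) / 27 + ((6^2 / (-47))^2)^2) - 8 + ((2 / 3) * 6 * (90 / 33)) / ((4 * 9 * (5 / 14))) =-3.45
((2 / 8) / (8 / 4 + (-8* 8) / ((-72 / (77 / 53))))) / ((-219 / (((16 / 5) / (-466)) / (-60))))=-53 / 1335206500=-0.00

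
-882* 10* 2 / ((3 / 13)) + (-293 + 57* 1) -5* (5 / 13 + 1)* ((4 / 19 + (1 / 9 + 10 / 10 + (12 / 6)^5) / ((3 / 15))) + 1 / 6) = -19222717 / 247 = -77824.77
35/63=5/9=0.56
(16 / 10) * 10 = 16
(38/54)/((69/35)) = 0.36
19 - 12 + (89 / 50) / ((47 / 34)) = 9738 / 1175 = 8.29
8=8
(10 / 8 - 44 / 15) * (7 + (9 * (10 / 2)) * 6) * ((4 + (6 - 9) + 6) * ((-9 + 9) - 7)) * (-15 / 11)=-1370873 / 44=-31156.20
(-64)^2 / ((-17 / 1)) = -4096 / 17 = -240.94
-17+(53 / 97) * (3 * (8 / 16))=-3139 / 194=-16.18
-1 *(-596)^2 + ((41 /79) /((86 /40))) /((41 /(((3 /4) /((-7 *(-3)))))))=-8446681259 /23779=-355216.00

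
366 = 366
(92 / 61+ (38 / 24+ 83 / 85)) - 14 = -9.93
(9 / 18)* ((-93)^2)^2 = 74805201 / 2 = 37402600.50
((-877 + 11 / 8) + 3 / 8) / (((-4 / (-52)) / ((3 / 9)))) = -15171 / 4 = -3792.75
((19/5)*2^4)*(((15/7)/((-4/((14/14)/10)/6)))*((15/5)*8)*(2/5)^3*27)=-3545856/4375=-810.48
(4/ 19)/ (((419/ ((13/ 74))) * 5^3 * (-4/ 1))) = -13/ 73639250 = -0.00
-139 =-139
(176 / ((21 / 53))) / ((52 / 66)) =51304 / 91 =563.78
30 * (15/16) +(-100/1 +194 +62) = 1473/8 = 184.12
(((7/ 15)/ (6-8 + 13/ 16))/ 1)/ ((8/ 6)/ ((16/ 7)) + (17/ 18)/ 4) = -2688/ 5605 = -0.48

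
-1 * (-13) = 13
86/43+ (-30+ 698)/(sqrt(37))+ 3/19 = 41/19+ 668* sqrt(37)/37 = 111.98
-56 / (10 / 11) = -308 / 5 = -61.60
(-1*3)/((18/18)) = -3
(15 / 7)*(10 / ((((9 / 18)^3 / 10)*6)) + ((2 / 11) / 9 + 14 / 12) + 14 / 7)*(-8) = -540620 / 231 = -2340.35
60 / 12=5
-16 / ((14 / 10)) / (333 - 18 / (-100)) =-4000 / 116613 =-0.03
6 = 6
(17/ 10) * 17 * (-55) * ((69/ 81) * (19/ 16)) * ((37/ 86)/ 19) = -2705329/ 74304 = -36.41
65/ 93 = 0.70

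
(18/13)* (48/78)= 144/169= 0.85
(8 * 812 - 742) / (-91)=-822 / 13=-63.23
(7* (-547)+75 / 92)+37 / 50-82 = -8991723 / 2300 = -3909.44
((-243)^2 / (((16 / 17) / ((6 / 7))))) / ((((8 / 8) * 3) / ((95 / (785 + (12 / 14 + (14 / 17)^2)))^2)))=588518196261975 / 2250482958152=261.51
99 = 99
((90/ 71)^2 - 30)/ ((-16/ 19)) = 1359735/ 40328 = 33.72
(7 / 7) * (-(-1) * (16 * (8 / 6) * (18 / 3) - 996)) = -868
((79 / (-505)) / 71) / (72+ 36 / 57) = -1501 / 49479900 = -0.00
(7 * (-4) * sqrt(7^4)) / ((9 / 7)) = -9604 / 9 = -1067.11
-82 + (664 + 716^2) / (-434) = -274454 / 217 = -1264.76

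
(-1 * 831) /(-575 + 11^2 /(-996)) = 827676 /572821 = 1.44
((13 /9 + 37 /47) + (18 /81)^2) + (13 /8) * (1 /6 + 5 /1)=650351 /60912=10.68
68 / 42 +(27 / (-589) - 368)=-4532333 / 12369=-366.43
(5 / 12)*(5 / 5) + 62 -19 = 521 / 12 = 43.42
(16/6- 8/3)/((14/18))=0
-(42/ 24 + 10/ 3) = -61/ 12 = -5.08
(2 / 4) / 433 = 1 / 866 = 0.00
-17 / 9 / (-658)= 17 / 5922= 0.00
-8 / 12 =-2 / 3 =-0.67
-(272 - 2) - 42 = -312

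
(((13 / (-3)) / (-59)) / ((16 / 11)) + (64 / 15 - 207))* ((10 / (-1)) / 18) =956663 / 8496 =112.60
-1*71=-71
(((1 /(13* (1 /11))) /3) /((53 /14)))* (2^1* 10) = 3080 /2067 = 1.49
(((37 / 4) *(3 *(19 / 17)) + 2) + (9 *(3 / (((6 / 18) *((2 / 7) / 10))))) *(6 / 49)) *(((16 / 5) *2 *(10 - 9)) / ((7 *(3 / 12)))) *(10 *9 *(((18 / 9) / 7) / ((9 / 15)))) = 59583.88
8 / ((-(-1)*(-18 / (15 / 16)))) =-5 / 12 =-0.42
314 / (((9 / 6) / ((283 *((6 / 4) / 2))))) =44431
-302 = -302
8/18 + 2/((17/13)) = 302/153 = 1.97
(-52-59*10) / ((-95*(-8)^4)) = 321 / 194560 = 0.00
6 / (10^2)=3 / 50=0.06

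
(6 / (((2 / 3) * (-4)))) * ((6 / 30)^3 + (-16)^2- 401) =40779 / 125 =326.23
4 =4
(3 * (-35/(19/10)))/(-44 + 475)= -1050/8189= -0.13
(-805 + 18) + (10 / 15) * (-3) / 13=-10233 / 13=-787.15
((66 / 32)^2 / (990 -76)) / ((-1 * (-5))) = 1089 / 1169920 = 0.00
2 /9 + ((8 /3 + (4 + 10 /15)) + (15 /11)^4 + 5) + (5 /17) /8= 287626733 /17920584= 16.05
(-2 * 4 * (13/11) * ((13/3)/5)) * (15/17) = -1352/187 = -7.23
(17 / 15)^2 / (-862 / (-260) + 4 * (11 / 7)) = 52598 / 393165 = 0.13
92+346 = 438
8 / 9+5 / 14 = 157 / 126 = 1.25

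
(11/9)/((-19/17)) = -187/171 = -1.09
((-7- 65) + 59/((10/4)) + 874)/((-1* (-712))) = 516/445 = 1.16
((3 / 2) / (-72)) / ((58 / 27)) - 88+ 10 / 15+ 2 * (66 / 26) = -2977375 / 36192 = -82.27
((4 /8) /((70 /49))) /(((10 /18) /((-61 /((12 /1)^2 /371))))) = -158417 /1600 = -99.01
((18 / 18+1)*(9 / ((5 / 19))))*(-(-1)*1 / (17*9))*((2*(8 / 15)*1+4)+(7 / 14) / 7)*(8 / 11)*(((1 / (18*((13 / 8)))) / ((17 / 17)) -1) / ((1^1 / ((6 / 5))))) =-2851216 / 1472625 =-1.94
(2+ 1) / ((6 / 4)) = 2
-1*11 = -11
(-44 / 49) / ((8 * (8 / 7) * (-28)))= 0.00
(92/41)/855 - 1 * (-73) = 2559107/35055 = 73.00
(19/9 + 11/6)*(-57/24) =-1349/144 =-9.37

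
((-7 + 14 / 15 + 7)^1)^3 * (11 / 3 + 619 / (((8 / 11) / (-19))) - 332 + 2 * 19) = -135512783 / 10125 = -13383.98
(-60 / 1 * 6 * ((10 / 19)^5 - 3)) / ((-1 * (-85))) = 527637384 / 42093683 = 12.53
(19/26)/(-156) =-19/4056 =-0.00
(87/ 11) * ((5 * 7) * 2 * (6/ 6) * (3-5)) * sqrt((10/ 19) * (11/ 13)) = -738.93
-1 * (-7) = 7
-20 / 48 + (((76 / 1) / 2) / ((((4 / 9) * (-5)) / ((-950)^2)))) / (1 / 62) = -11481966005 / 12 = -956830500.42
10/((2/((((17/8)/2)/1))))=85/16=5.31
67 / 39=1.72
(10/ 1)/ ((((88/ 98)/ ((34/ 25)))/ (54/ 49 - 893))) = -67541/ 5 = -13508.20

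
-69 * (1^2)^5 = -69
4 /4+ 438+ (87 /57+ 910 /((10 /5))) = 17015 /19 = 895.53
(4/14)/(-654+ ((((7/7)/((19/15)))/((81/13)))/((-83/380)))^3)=-11254483521/25769202279569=-0.00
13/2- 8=-3/2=-1.50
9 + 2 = 11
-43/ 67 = -0.64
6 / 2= 3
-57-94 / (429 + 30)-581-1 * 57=-319099 / 459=-695.20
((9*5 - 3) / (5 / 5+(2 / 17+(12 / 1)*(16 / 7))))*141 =704718 / 3397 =207.45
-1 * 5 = -5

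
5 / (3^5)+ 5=1220 / 243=5.02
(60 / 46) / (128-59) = 10 / 529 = 0.02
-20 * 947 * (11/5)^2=-458348/5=-91669.60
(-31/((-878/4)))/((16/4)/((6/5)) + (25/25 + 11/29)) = 0.03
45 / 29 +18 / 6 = 132 / 29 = 4.55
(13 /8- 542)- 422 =-7699 /8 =-962.38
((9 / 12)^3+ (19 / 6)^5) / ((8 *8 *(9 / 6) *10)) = 4958759 / 14929920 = 0.33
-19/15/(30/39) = -1.65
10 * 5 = 50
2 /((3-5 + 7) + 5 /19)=19 /50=0.38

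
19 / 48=0.40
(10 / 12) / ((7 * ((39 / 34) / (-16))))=-1360 / 819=-1.66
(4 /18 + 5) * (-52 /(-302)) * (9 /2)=611 /151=4.05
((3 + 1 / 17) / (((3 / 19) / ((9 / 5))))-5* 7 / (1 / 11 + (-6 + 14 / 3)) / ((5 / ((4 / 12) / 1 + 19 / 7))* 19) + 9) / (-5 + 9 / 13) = -5505929 / 529720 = -10.39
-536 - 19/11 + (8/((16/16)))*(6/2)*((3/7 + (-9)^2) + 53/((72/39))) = 162128/77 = 2105.56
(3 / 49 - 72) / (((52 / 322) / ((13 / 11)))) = -81075 / 154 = -526.46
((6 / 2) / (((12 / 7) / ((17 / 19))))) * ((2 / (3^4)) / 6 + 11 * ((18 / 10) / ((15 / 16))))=15271151 / 461700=33.08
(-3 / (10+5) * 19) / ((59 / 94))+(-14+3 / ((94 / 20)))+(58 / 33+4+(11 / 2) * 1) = -8.16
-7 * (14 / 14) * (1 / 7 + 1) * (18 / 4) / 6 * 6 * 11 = -396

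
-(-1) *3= 3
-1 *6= -6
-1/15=-0.07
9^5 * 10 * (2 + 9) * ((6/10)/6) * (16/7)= 10392624/7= 1484660.57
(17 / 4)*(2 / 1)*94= 799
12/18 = 2/3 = 0.67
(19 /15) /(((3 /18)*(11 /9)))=342 /55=6.22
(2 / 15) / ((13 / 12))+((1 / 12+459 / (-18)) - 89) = -89149 / 780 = -114.29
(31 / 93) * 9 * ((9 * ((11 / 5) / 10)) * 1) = 297 / 50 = 5.94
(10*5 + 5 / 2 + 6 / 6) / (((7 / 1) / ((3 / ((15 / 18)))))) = 963 / 35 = 27.51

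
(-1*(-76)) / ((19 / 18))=72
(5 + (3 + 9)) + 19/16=18.19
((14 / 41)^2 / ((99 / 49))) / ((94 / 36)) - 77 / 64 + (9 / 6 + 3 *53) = 8861469327 / 55620928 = 159.32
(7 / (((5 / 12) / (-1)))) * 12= -201.60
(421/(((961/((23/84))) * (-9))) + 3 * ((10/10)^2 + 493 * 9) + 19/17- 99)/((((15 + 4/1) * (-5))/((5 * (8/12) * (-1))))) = 163229091173/351997002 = 463.72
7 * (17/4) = 119/4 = 29.75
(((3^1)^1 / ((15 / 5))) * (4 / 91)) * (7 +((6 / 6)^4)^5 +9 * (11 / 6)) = 14 / 13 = 1.08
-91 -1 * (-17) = -74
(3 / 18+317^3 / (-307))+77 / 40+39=-103721.17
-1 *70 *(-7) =490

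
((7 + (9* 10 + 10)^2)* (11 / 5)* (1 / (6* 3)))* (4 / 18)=110077 / 405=271.80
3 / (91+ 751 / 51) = 153 / 5392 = 0.03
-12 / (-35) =12 / 35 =0.34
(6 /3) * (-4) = -8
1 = 1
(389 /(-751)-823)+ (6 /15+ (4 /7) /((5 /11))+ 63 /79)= -1704950393 /2076515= -821.06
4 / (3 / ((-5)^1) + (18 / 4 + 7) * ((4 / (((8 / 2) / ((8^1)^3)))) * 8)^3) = 20 / 3951369912317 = 0.00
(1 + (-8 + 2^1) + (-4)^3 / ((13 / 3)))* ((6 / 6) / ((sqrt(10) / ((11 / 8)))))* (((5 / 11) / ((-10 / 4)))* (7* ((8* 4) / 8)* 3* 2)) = 262.57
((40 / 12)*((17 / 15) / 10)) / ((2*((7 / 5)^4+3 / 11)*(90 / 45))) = 23375 / 1018296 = 0.02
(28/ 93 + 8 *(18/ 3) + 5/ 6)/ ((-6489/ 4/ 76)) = -1389128/ 603477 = -2.30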